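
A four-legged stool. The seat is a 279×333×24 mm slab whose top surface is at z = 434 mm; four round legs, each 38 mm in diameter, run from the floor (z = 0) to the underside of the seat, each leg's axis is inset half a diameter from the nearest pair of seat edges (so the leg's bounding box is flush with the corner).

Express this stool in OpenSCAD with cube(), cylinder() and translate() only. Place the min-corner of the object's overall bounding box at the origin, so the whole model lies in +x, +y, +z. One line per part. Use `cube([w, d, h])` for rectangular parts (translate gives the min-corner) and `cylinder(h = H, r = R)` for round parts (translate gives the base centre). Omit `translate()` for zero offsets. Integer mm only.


translate([0, 0, 410]) cube([279, 333, 24]);
translate([19, 19, 0]) cylinder(h = 410, r = 19);
translate([260, 19, 0]) cylinder(h = 410, r = 19);
translate([19, 314, 0]) cylinder(h = 410, r = 19);
translate([260, 314, 0]) cylinder(h = 410, r = 19);


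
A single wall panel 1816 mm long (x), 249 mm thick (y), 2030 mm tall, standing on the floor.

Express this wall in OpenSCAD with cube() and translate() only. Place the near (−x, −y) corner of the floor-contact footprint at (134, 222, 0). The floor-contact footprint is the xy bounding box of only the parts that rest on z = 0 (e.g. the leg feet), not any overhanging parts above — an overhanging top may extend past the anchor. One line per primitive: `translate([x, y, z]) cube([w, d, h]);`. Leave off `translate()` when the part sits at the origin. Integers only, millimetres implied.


translate([134, 222, 0]) cube([1816, 249, 2030]);


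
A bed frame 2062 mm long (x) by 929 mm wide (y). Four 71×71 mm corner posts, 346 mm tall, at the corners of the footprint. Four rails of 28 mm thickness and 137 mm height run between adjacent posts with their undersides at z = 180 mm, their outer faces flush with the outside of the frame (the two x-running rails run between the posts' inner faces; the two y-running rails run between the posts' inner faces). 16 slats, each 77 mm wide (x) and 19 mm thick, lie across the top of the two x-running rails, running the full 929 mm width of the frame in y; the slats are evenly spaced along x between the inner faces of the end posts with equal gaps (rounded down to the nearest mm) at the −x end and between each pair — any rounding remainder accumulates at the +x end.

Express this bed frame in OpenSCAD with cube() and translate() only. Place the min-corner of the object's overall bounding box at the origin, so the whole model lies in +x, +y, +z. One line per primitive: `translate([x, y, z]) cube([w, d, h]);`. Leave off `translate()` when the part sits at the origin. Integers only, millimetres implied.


cube([71, 71, 346]);
translate([0, 858, 0]) cube([71, 71, 346]);
translate([1991, 0, 0]) cube([71, 71, 346]);
translate([1991, 858, 0]) cube([71, 71, 346]);
translate([71, 0, 180]) cube([1920, 28, 137]);
translate([71, 901, 180]) cube([1920, 28, 137]);
translate([0, 71, 180]) cube([28, 787, 137]);
translate([2034, 71, 180]) cube([28, 787, 137]);
translate([111, 0, 317]) cube([77, 929, 19]);
translate([228, 0, 317]) cube([77, 929, 19]);
translate([345, 0, 317]) cube([77, 929, 19]);
translate([462, 0, 317]) cube([77, 929, 19]);
translate([579, 0, 317]) cube([77, 929, 19]);
translate([696, 0, 317]) cube([77, 929, 19]);
translate([813, 0, 317]) cube([77, 929, 19]);
translate([930, 0, 317]) cube([77, 929, 19]);
translate([1047, 0, 317]) cube([77, 929, 19]);
translate([1164, 0, 317]) cube([77, 929, 19]);
translate([1281, 0, 317]) cube([77, 929, 19]);
translate([1398, 0, 317]) cube([77, 929, 19]);
translate([1515, 0, 317]) cube([77, 929, 19]);
translate([1632, 0, 317]) cube([77, 929, 19]);
translate([1749, 0, 317]) cube([77, 929, 19]);
translate([1866, 0, 317]) cube([77, 929, 19]);


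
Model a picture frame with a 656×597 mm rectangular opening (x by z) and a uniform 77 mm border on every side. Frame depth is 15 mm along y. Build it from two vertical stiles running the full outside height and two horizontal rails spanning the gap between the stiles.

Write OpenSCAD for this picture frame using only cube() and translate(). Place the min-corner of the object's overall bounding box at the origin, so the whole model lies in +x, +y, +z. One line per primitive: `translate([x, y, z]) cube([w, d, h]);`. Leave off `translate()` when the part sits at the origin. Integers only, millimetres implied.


cube([77, 15, 751]);
translate([733, 0, 0]) cube([77, 15, 751]);
translate([77, 0, 0]) cube([656, 15, 77]);
translate([77, 0, 674]) cube([656, 15, 77]);


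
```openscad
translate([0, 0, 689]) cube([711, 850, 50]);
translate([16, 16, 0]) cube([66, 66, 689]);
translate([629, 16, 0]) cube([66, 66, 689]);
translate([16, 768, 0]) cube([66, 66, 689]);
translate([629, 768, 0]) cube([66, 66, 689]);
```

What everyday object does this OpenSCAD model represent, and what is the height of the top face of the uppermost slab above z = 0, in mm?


A table. The table height is 739 mm.

A 711×850×50 slab sits at z = 689 on four 66 mm square posts — a table. The top surface is at 689 + 50 = 739 mm.


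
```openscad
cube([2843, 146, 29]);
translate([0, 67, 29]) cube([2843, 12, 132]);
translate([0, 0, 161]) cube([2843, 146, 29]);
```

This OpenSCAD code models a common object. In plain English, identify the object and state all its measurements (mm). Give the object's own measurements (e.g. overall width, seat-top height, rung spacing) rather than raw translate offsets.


An I-beam lying along x, 2843 mm long. Overall section height 190 mm. Two flanges 146 mm wide (y) and 29 mm thick, one on the floor and one at the top; a web 12 mm thick runs between them, centred on the flange width.


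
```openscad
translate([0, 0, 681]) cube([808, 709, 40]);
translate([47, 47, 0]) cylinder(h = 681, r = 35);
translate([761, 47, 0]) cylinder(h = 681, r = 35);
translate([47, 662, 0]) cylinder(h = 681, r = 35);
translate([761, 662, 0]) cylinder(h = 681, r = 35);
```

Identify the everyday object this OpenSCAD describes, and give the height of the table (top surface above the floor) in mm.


A table. The table height is 721 mm.

A 808×709×40 slab sits at z = 681 on four Ø70 mm round legs — a table. The top surface is at 681 + 40 = 721 mm.


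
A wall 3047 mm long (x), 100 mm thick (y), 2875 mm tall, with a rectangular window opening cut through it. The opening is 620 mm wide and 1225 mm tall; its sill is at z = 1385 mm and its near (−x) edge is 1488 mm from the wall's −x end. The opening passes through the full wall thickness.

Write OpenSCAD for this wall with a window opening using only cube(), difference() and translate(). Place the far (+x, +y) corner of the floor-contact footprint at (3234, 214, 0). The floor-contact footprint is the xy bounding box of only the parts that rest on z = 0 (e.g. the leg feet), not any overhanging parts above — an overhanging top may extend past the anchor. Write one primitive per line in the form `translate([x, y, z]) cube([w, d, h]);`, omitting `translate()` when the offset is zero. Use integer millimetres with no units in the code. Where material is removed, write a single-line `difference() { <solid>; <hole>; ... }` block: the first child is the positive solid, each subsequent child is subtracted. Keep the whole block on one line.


difference() { translate([187, 114, 0]) cube([3047, 100, 2875]); translate([1675, 114, 1385]) cube([620, 100, 1225]); }


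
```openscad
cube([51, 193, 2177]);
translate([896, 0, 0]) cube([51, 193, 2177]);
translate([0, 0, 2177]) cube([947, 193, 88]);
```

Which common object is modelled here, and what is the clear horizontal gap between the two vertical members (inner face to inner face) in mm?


A door frame. The clear opening width is 845 mm.

Two 2177 mm tall posts with a header on top — a door frame. The left jamb is 51 mm wide at x = 0; the right jamb starts at x = 896. The clear opening is 896 − 51 = 845 mm.


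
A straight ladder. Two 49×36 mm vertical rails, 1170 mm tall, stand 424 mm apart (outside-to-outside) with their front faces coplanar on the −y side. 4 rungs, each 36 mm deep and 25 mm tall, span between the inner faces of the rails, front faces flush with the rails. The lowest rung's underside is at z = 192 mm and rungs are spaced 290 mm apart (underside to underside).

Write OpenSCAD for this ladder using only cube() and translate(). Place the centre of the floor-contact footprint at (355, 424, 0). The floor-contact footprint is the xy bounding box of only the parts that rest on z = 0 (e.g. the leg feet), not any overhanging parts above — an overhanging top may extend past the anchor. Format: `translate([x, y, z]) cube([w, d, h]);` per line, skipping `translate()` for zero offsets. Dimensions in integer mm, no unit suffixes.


translate([143, 406, 0]) cube([49, 36, 1170]);
translate([518, 406, 0]) cube([49, 36, 1170]);
translate([192, 406, 192]) cube([326, 36, 25]);
translate([192, 406, 482]) cube([326, 36, 25]);
translate([192, 406, 772]) cube([326, 36, 25]);
translate([192, 406, 1062]) cube([326, 36, 25]);


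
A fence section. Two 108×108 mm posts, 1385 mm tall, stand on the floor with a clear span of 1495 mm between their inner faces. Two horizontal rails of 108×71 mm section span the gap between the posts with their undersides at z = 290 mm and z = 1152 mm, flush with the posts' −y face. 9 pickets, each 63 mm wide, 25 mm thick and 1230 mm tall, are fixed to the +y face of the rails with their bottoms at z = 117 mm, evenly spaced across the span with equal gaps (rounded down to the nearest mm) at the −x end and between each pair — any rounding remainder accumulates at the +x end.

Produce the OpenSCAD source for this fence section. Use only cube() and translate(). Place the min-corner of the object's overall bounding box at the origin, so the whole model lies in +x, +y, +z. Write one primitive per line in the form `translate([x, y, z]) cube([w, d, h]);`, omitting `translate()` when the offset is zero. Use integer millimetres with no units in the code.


cube([108, 108, 1385]);
translate([1603, 0, 0]) cube([108, 108, 1385]);
translate([108, 0, 290]) cube([1495, 108, 71]);
translate([108, 0, 1152]) cube([1495, 108, 71]);
translate([200, 108, 117]) cube([63, 25, 1230]);
translate([355, 108, 117]) cube([63, 25, 1230]);
translate([510, 108, 117]) cube([63, 25, 1230]);
translate([665, 108, 117]) cube([63, 25, 1230]);
translate([820, 108, 117]) cube([63, 25, 1230]);
translate([975, 108, 117]) cube([63, 25, 1230]);
translate([1130, 108, 117]) cube([63, 25, 1230]);
translate([1285, 108, 117]) cube([63, 25, 1230]);
translate([1440, 108, 117]) cube([63, 25, 1230]);


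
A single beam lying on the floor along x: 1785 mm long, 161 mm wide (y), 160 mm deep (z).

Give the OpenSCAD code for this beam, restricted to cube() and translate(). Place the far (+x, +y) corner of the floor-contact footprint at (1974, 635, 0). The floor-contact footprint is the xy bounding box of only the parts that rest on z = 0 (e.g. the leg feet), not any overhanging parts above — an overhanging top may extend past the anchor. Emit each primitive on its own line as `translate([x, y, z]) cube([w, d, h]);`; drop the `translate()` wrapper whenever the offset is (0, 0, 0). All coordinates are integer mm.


translate([189, 474, 0]) cube([1785, 161, 160]);


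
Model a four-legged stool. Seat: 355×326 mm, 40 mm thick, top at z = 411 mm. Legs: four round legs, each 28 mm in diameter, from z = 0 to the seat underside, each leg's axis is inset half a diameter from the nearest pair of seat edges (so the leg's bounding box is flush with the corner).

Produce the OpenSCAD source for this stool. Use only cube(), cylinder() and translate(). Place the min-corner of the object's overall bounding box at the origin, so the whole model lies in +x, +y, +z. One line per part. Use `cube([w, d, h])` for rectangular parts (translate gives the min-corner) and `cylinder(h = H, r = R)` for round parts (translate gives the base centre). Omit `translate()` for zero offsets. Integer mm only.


translate([0, 0, 371]) cube([355, 326, 40]);
translate([14, 14, 0]) cylinder(h = 371, r = 14);
translate([341, 14, 0]) cylinder(h = 371, r = 14);
translate([14, 312, 0]) cylinder(h = 371, r = 14);
translate([341, 312, 0]) cylinder(h = 371, r = 14);


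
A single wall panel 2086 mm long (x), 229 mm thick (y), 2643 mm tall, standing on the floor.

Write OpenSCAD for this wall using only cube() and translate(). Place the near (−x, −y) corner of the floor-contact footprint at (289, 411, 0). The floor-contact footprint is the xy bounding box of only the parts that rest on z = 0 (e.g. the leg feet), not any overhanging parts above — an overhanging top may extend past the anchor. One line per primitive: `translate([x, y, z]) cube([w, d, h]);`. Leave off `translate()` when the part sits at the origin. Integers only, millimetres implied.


translate([289, 411, 0]) cube([2086, 229, 2643]);


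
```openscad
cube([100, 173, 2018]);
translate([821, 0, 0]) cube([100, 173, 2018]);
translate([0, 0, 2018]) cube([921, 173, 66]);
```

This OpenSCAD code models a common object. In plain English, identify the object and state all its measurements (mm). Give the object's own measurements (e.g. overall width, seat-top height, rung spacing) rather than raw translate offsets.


A door frame. The clear opening is 721 mm wide and 2018 mm high. Two 100 mm wide jambs, 173 mm deep, stand either side of the opening from the floor to the top of the opening. A 66 mm thick head sits across the top of both jambs, spanning the full outside width of the frame.


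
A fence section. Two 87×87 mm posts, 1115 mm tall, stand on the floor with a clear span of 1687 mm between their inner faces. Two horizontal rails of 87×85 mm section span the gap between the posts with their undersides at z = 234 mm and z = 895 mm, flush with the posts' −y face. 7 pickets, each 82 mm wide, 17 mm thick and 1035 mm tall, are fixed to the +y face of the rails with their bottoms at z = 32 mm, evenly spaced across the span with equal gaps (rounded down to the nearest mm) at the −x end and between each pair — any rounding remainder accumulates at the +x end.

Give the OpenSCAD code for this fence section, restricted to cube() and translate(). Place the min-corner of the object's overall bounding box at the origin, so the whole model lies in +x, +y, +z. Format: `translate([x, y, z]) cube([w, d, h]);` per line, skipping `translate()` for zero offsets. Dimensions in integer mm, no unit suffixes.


cube([87, 87, 1115]);
translate([1774, 0, 0]) cube([87, 87, 1115]);
translate([87, 0, 234]) cube([1687, 87, 85]);
translate([87, 0, 895]) cube([1687, 87, 85]);
translate([226, 87, 32]) cube([82, 17, 1035]);
translate([447, 87, 32]) cube([82, 17, 1035]);
translate([668, 87, 32]) cube([82, 17, 1035]);
translate([889, 87, 32]) cube([82, 17, 1035]);
translate([1110, 87, 32]) cube([82, 17, 1035]);
translate([1331, 87, 32]) cube([82, 17, 1035]);
translate([1552, 87, 32]) cube([82, 17, 1035]);


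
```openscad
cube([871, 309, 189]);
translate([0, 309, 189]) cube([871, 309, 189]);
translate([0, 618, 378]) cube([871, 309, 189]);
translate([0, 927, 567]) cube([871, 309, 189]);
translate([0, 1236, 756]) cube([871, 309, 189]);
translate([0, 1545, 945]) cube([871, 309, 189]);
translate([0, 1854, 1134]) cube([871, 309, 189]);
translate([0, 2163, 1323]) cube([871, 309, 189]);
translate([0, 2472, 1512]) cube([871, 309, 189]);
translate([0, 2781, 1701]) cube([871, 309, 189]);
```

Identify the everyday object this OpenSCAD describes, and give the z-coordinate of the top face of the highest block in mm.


A staircase. The total rise is 1890 mm.

10 identical blocks, each offset up and back from the previous — a staircase. Each step is 189 mm tall and there are 10 of them, so the total rise is 10 × 189 = 1890 mm.


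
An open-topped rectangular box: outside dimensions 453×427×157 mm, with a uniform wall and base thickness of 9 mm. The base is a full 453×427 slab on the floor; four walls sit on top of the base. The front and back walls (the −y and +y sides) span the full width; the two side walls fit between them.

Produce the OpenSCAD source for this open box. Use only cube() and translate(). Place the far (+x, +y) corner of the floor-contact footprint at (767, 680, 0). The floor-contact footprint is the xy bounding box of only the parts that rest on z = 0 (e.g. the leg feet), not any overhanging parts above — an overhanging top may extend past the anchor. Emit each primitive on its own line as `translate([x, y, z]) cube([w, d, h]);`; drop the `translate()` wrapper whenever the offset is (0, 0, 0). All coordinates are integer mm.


translate([314, 253, 0]) cube([453, 427, 9]);
translate([314, 253, 9]) cube([453, 9, 148]);
translate([314, 671, 9]) cube([453, 9, 148]);
translate([314, 262, 9]) cube([9, 409, 148]);
translate([758, 262, 9]) cube([9, 409, 148]);


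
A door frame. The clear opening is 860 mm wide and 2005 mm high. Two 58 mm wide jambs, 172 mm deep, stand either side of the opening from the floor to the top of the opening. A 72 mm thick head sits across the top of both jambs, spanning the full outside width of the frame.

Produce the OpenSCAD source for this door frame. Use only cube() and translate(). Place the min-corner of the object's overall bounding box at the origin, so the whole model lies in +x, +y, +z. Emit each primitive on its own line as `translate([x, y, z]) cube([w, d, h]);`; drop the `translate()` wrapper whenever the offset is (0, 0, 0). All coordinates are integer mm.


cube([58, 172, 2005]);
translate([918, 0, 0]) cube([58, 172, 2005]);
translate([0, 0, 2005]) cube([976, 172, 72]);


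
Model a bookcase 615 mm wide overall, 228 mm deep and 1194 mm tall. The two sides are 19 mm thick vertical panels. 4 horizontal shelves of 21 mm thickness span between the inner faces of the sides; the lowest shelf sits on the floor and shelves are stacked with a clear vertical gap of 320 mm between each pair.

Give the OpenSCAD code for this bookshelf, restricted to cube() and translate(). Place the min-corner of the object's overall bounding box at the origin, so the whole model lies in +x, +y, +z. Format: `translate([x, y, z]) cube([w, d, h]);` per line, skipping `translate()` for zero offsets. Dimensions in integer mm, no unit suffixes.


cube([19, 228, 1194]);
translate([596, 0, 0]) cube([19, 228, 1194]);
translate([19, 0, 0]) cube([577, 228, 21]);
translate([19, 0, 341]) cube([577, 228, 21]);
translate([19, 0, 682]) cube([577, 228, 21]);
translate([19, 0, 1023]) cube([577, 228, 21]);


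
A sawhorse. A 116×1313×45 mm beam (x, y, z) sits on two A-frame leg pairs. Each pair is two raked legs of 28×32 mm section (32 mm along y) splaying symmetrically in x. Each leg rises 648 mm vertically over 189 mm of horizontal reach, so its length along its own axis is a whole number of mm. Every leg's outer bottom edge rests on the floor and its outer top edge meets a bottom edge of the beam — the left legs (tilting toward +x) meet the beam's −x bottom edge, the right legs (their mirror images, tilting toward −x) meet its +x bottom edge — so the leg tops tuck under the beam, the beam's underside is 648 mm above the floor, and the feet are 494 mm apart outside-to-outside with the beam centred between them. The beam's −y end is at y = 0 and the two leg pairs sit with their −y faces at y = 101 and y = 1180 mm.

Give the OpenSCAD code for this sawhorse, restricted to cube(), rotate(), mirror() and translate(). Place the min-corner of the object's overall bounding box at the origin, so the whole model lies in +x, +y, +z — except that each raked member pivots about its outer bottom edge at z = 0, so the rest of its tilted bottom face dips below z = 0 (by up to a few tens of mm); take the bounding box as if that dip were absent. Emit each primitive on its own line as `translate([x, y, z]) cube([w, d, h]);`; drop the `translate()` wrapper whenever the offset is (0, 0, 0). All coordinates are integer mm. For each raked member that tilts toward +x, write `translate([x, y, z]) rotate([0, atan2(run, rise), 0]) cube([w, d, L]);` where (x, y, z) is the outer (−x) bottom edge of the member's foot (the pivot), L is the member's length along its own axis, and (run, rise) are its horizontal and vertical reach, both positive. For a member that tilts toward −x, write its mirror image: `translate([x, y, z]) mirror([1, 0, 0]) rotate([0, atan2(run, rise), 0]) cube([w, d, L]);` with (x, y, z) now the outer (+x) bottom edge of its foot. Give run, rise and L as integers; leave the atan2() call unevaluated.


// leg length = √(189² + 648²) = 675
// right-leg outer foot x = 2·189 + 116 = 494
// beam min-corner = (189, 0, 648)
translate([189, 0, 648]) cube([116, 1313, 45]);
translate([0, 101, 0]) rotate([0, atan2(189, 648), 0]) cube([28, 32, 675]);
translate([494, 101, 0]) mirror([1, 0, 0]) rotate([0, atan2(189, 648), 0]) cube([28, 32, 675]);
translate([0, 1180, 0]) rotate([0, atan2(189, 648), 0]) cube([28, 32, 675]);
translate([494, 1180, 0]) mirror([1, 0, 0]) rotate([0, atan2(189, 648), 0]) cube([28, 32, 675]);


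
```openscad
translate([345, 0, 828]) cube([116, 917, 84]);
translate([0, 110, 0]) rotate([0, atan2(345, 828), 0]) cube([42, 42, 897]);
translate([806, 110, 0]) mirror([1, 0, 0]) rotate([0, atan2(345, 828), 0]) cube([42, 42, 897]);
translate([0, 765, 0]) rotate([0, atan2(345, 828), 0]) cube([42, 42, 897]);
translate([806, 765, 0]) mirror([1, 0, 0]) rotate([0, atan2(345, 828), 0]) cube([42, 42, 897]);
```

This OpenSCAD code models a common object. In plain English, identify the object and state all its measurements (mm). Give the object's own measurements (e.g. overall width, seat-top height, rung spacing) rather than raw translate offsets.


A sawhorse. A 116×917×84 mm beam (x, y, z) sits on two A-frame leg pairs. Each pair is two raked legs of 42×42 mm section (42 mm along y) splaying symmetrically in x. Each leg rises 828 mm vertically over 345 mm of horizontal reach and is 897 mm long along its own axis. Every leg's outer bottom edge rests on the floor and its outer top edge meets a bottom edge of the beam — the left legs (tilting toward +x) meet the beam's −x bottom edge, the right legs (their mirror images, tilting toward −x) meet its +x bottom edge — so the leg tops tuck under the beam, the beam's underside is 828 mm above the floor, and the feet are 806 mm apart outside-to-outside with the beam centred between them. The two leg pairs are set in 110 mm from either end of the beam.


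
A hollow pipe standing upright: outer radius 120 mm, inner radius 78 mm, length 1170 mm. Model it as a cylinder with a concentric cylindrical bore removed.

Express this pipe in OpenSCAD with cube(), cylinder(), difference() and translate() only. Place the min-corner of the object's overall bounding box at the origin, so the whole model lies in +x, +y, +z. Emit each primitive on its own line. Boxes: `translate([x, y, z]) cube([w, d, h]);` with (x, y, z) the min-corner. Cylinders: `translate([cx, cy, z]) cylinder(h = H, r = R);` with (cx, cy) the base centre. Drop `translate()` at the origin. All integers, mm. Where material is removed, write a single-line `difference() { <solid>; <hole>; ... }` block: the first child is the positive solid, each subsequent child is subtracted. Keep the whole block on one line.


difference() { translate([120, 120, 0]) cylinder(h = 1170, r = 120); translate([120, 120, 0]) cylinder(h = 1170, r = 78); }


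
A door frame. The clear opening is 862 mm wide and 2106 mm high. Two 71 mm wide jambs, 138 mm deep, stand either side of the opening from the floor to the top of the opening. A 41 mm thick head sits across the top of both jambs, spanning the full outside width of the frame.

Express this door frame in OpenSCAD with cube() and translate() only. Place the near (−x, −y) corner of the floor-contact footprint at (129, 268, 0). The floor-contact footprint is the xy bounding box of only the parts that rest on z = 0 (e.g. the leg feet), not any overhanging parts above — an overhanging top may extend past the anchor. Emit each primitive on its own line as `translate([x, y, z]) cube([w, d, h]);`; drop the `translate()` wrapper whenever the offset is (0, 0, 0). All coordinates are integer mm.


translate([129, 268, 0]) cube([71, 138, 2106]);
translate([1062, 268, 0]) cube([71, 138, 2106]);
translate([129, 268, 2106]) cube([1004, 138, 41]);


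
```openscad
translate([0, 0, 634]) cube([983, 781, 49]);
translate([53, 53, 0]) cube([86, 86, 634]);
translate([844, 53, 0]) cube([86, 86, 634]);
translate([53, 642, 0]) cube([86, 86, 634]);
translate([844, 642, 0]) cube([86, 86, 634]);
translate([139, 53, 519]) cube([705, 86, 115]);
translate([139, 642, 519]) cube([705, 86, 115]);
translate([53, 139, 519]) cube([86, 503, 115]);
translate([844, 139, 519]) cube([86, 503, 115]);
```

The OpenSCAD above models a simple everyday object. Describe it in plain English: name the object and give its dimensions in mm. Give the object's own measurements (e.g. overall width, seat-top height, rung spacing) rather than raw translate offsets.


A rectangular dining table. The top is 983×781×49 mm with its upper surface at z = 683 mm. It stands on four 86×86 mm square legs, each inset 53 mm from the nearest pair of top edges, running from the floor to the underside of the top. Four apron rails, 86 mm thick and 115 mm tall, run between adjacent legs with their top edges flush with the underside of the top and their outer faces flush with the legs' outer faces.


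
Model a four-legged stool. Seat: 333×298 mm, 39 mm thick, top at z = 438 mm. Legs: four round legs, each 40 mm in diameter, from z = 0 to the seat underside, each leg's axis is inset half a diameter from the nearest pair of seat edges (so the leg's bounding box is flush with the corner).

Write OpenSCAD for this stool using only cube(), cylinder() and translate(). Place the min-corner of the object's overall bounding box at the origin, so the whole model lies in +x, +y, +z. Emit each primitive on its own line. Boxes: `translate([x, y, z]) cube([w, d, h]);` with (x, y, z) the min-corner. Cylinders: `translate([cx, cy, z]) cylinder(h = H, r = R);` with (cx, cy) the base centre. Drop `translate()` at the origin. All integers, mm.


translate([0, 0, 399]) cube([333, 298, 39]);
translate([20, 20, 0]) cylinder(h = 399, r = 20);
translate([313, 20, 0]) cylinder(h = 399, r = 20);
translate([20, 278, 0]) cylinder(h = 399, r = 20);
translate([313, 278, 0]) cylinder(h = 399, r = 20);


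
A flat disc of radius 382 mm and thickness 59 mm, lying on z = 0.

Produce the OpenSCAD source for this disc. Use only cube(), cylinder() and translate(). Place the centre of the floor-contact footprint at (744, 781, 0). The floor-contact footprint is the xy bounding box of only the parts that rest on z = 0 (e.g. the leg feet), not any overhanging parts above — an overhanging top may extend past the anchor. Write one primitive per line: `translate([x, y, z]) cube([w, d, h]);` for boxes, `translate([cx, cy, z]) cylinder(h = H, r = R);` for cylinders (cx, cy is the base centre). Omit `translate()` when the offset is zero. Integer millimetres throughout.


translate([744, 781, 0]) cylinder(h = 59, r = 382);


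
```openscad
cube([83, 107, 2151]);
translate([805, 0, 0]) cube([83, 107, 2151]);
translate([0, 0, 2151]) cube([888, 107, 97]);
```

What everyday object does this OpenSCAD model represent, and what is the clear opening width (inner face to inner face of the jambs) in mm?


A door frame. The clear opening width is 722 mm.

Two 2151 mm tall posts with a header on top — a door frame. The left jamb is 83 mm wide at x = 0; the right jamb starts at x = 805. The clear opening is 805 − 83 = 722 mm.


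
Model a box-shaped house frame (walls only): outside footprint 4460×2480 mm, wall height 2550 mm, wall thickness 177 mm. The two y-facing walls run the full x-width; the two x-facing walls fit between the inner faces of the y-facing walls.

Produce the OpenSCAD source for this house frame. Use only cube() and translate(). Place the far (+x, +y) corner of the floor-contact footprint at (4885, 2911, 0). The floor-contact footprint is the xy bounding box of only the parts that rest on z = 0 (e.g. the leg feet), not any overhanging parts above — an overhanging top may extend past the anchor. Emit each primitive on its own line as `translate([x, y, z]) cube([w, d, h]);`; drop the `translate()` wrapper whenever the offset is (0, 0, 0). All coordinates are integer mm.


translate([425, 431, 0]) cube([4460, 177, 2550]);
translate([425, 2734, 0]) cube([4460, 177, 2550]);
translate([425, 608, 0]) cube([177, 2126, 2550]);
translate([4708, 608, 0]) cube([177, 2126, 2550]);


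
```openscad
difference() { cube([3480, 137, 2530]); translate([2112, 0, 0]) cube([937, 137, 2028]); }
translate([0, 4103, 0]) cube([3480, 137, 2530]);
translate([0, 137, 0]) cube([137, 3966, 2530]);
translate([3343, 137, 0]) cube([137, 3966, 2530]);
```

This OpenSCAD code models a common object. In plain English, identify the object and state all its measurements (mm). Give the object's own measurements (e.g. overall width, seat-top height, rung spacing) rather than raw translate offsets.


A single room: four walls, each 2530 mm tall and 137 mm thick, enclosing an outside footprint 3480×4240 mm (x × y), no floor or roof. The front and back walls (−y and +y sides) run the full x-width; the side walls fit between their inner faces. A door opening 937 mm wide and 2028 mm tall is cut through the front wall from the floor up, its −x edge 2112 mm from the wall's −x end.


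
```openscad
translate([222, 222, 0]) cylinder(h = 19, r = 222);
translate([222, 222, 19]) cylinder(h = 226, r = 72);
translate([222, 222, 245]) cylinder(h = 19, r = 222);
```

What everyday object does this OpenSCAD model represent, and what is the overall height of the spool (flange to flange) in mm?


A spool. The overall height is 264 mm.

Three coaxial cylinders, large–small–large — a spool. Two 19 mm flanges and a 226 mm core give 19 + 226 + 19 = 264 mm.


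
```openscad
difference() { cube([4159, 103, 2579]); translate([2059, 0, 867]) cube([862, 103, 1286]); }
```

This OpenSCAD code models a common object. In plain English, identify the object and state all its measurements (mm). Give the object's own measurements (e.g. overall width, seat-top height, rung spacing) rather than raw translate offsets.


A wall 4159 mm long (x), 103 mm thick (y), 2579 mm tall, with a rectangular window opening cut through it. The opening is 862 mm wide and 1286 mm tall; its sill is at z = 867 mm and its near (−x) edge is 2059 mm from the wall's −x end. The opening passes through the full wall thickness.


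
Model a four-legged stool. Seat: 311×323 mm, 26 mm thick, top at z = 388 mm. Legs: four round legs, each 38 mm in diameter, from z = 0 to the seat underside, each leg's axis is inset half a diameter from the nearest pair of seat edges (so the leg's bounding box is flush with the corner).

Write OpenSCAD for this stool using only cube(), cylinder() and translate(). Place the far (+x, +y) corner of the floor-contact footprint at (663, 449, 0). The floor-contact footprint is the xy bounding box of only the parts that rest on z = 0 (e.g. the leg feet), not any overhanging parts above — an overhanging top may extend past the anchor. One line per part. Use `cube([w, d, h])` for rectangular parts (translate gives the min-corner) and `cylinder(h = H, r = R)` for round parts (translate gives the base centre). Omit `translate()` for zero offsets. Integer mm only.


// leg_h = 388 - 26 = 362
translate([352, 126, 362]) cube([311, 323, 26]);
translate([371, 145, 0]) cylinder(h = 362, r = 19);
translate([644, 145, 0]) cylinder(h = 362, r = 19);
translate([371, 430, 0]) cylinder(h = 362, r = 19);
translate([644, 430, 0]) cylinder(h = 362, r = 19);


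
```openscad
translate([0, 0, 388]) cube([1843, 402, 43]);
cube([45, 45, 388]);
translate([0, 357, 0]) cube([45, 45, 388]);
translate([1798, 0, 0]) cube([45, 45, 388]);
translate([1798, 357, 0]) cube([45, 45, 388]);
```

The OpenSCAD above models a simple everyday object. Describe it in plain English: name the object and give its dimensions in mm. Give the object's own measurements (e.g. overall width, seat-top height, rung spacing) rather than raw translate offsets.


A bench: a 1843×402 mm seat slab, 43 mm thick, top at z = 431 mm, on four 45×45 mm square legs flush with the seat corners and standing on z = 0.


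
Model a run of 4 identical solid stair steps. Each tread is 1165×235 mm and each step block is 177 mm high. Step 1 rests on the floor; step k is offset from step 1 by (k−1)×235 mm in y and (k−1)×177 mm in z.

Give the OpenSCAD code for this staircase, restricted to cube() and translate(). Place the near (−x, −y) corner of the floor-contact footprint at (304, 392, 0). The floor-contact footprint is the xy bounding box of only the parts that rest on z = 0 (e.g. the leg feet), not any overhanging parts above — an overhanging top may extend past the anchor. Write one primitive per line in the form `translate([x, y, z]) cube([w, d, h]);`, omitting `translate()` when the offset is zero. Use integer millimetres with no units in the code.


translate([304, 392, 0]) cube([1165, 235, 177]);
translate([304, 627, 177]) cube([1165, 235, 177]);
translate([304, 862, 354]) cube([1165, 235, 177]);
translate([304, 1097, 531]) cube([1165, 235, 177]);


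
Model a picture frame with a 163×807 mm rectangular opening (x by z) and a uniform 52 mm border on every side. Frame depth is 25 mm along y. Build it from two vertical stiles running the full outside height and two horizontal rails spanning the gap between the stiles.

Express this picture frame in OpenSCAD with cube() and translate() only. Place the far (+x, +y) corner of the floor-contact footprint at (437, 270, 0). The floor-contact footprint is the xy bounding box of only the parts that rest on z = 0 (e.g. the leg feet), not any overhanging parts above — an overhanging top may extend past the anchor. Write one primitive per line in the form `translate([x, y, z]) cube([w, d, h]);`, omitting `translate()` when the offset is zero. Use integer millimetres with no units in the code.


translate([170, 245, 0]) cube([52, 25, 911]);
translate([385, 245, 0]) cube([52, 25, 911]);
translate([222, 245, 0]) cube([163, 25, 52]);
translate([222, 245, 859]) cube([163, 25, 52]);


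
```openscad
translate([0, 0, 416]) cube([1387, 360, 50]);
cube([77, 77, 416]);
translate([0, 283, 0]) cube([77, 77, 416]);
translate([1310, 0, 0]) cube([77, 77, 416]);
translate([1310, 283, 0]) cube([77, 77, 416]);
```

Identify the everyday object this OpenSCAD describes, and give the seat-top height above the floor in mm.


A bench. The seat-top height is 466 mm.

A long slab on four corner posts — a bench. The slab sits at z = 416 with thickness 50, so the top is 416 + 50 = 466 mm.


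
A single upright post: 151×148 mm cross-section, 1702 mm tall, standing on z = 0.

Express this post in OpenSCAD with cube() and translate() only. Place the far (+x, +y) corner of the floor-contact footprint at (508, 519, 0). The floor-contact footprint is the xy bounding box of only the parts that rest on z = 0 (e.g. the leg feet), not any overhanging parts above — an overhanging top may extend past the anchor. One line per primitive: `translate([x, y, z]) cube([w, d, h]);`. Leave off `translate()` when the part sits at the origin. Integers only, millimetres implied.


translate([357, 371, 0]) cube([151, 148, 1702]);


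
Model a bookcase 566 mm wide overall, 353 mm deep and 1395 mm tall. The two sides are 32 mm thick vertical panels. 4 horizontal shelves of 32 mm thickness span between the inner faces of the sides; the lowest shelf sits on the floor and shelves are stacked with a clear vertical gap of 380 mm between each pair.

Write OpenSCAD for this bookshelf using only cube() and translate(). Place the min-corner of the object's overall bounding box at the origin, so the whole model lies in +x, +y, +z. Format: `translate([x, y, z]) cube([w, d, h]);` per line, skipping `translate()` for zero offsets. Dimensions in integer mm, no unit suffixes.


cube([32, 353, 1395]);
translate([534, 0, 0]) cube([32, 353, 1395]);
translate([32, 0, 0]) cube([502, 353, 32]);
translate([32, 0, 412]) cube([502, 353, 32]);
translate([32, 0, 824]) cube([502, 353, 32]);
translate([32, 0, 1236]) cube([502, 353, 32]);


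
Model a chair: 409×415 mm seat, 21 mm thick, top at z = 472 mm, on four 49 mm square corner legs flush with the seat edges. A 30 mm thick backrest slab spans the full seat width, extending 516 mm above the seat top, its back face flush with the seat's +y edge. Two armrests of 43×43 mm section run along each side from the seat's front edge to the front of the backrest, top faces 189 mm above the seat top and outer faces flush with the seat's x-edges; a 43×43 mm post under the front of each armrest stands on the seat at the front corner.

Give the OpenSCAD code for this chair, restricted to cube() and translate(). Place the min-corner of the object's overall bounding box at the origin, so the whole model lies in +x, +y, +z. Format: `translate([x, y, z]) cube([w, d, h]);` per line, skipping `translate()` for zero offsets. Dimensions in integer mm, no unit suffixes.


// leg_h = 472 - 21 = 451
// arm post h = 189 - 43 = 146
translate([0, 0, 451]) cube([409, 415, 21]);
cube([49, 49, 451]);
translate([360, 0, 0]) cube([49, 49, 451]);
translate([0, 366, 0]) cube([49, 49, 451]);
translate([360, 366, 0]) cube([49, 49, 451]);
translate([0, 385, 472]) cube([409, 30, 516]);
translate([0, 0, 618]) cube([43, 385, 43]);
translate([366, 0, 618]) cube([43, 385, 43]);
translate([0, 0, 472]) cube([43, 43, 146]);
translate([366, 0, 472]) cube([43, 43, 146]);


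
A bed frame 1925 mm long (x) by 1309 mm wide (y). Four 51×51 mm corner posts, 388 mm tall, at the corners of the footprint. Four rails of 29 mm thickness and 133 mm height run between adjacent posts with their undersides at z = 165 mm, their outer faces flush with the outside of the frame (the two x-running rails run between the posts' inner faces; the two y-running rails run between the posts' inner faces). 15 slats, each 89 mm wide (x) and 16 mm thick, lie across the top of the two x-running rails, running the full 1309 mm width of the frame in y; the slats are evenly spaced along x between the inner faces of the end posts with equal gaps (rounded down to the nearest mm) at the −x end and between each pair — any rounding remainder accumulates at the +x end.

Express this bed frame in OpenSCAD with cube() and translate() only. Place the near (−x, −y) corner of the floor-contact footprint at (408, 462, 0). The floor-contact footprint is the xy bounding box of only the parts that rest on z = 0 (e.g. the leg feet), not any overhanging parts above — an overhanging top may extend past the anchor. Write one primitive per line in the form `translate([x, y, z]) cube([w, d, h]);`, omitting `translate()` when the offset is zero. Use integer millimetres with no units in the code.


translate([408, 462, 0]) cube([51, 51, 388]);
translate([408, 1720, 0]) cube([51, 51, 388]);
translate([2282, 462, 0]) cube([51, 51, 388]);
translate([2282, 1720, 0]) cube([51, 51, 388]);
translate([459, 462, 165]) cube([1823, 29, 133]);
translate([459, 1742, 165]) cube([1823, 29, 133]);
translate([408, 513, 165]) cube([29, 1207, 133]);
translate([2304, 513, 165]) cube([29, 1207, 133]);
translate([489, 462, 298]) cube([89, 1309, 16]);
translate([608, 462, 298]) cube([89, 1309, 16]);
translate([727, 462, 298]) cube([89, 1309, 16]);
translate([846, 462, 298]) cube([89, 1309, 16]);
translate([965, 462, 298]) cube([89, 1309, 16]);
translate([1084, 462, 298]) cube([89, 1309, 16]);
translate([1203, 462, 298]) cube([89, 1309, 16]);
translate([1322, 462, 298]) cube([89, 1309, 16]);
translate([1441, 462, 298]) cube([89, 1309, 16]);
translate([1560, 462, 298]) cube([89, 1309, 16]);
translate([1679, 462, 298]) cube([89, 1309, 16]);
translate([1798, 462, 298]) cube([89, 1309, 16]);
translate([1917, 462, 298]) cube([89, 1309, 16]);
translate([2036, 462, 298]) cube([89, 1309, 16]);
translate([2155, 462, 298]) cube([89, 1309, 16]);
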